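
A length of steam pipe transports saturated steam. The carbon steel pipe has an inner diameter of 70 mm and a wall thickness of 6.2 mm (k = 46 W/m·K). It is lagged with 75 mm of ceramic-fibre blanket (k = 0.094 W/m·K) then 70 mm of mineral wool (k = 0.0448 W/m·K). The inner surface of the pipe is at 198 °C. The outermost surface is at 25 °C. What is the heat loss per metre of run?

For a radial system each layer contributes R = ln(r_out/r_in)/(2πkL); films add R = 1/(hA).
R_carbon steel pipe wall = ln(41.2/35)/(2π×46×1) = 5.643×10^-4 K/W
R_ceramic-fibre blanket = ln(116.2/41.2)/(2π×0.094×1) = 1.756 K/W
R_mineral wool = ln(186.2/116.2)/(2π×0.0448×1) = 1.675 K/W
R_total = 3.431 K/W
Q = ΔT/R_total = 173/3.431

q′ ≈ 50.4 W/m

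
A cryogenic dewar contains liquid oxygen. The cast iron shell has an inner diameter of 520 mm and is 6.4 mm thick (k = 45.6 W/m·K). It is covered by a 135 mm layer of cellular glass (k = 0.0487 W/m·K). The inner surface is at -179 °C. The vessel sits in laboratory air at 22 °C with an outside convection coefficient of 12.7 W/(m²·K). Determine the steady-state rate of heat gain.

Q ≈ 95.6 W

Each spherical layer contributes R = (1/r_i − 1/r_o)/(4πk):
R_cast iron shell = (1/0.26 − 1/0.2664)/(4π×45.6) = 1.612×10^-4 K/W
R_cellular glass = (1/0.2664 − 1/0.4014)/(4π×0.0487) = 2.063 K/W
R_outer film = 1/(h·4πr_o²) = 1/(12.7×4π×0.4014²) = 0.03889 K/W
R_total = 2.102 K/W
Q = ΔT/R_total = 201/2.102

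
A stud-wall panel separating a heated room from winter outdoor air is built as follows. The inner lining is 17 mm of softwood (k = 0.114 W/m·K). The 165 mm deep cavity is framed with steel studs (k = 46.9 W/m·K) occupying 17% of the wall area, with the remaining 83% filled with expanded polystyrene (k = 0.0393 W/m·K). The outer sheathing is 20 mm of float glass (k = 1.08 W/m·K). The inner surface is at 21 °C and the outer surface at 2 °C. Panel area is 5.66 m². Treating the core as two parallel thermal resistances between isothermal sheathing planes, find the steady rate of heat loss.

Sheathing layers in series; stud and cavity paths in parallel between them.
R_inner = 0.017/(0.114×5.66) = 0.02635 K/W
R_stud  = 0.165/(46.9×0.17×5.66) = 0.003656 K/W
R_cav   = 0.165/(0.0393×0.83×5.66) = 0.8937 K/W
1/R_core = 1/R_stud + 1/R_cav → R_core = 0.003641 K/W
R_outer = 0.02/(1.08×5.66) = 0.003272 K/W
R_total = 0.03326 K/W
Q = ΔT/R_total = 19/0.03326

Q ≈ 571 W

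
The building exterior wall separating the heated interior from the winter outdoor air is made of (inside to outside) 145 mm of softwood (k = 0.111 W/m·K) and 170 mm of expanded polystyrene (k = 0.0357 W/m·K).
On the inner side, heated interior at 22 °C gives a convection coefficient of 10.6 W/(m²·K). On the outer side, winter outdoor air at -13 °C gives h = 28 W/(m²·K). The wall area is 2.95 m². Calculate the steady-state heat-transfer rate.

Q ≈ 16.7 W

Model the wall as resistances in series:
R_inner film = 1/(h_i·A) = 1/(10.6×2.95) = 0.03198 K/W
R_softwood = L/(kA) = 0.145/(0.111×2.95) = 0.4428 K/W
R_expanded polystyrene = L/(kA) = 0.17/(0.0357×2.95) = 1.614 K/W
R_outer film = 1/(h_o·A) = 1/(28×2.95) = 0.01211 K/W
R_total = 2.101 K/W
Q = ΔT / R_total = 35 / 2.101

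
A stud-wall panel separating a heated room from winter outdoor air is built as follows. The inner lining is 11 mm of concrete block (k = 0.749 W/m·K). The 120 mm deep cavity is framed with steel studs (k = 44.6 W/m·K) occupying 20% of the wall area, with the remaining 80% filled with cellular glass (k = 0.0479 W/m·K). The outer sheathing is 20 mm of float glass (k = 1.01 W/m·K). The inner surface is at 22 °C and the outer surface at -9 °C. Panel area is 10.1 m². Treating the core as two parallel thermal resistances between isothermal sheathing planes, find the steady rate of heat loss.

Sheathing layers in series; stud and cavity paths in parallel between them.
R_inner = 0.011/(0.749×10.1) = 0.001454 K/W
R_stud  = 0.12/(44.6×0.2×10.1) = 0.001332 K/W
R_cav   = 0.12/(0.0479×0.8×10.1) = 0.3101 K/W
1/R_core = 1/R_stud + 1/R_cav → R_core = 0.001326 K/W
R_outer = 0.02/(1.01×10.1) = 0.001961 K/W
R_total = 0.004741 K/W
Q = ΔT/R_total = 31/0.004741

Q ≈ 6540 W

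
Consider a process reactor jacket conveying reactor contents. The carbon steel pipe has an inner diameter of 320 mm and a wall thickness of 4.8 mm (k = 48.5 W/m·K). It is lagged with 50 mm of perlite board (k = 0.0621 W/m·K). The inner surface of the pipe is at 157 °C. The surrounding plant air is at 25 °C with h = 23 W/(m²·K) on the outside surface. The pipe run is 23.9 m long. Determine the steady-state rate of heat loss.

Radial resistances (cylindrical: R_cond = ln(r_o/r_i)/(2πkL), R_conv = 1/(h·2πrL)):
R_carbon steel pipe wall = ln(164.8/160)/(2π×48.5×23.9) = 4.059×10^-6 K/W
R_perlite board = ln(214.8/164.8)/(2π×0.0621×23.9) = 0.02841 K/W
R_outer film = 1/(h_o·2πr_oL) = 1/(23×2π×0.2148×23.9) = 0.001348 K/W
R_total = 0.02977 K/W
Q = ΔT/R_total = 132/0.02977

Q ≈ 4430 W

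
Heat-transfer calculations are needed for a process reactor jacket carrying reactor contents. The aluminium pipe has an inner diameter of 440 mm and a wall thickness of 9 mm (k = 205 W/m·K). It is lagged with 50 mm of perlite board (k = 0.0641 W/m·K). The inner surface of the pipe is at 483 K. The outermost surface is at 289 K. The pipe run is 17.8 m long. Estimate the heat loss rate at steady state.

Q ≈ 7040 W

For a radial system each layer contributes R = ln(r_out/r_in)/(2πkL); films add R = 1/(hA).
R_aluminium pipe wall = ln(229/220)/(2π×205×17.8) = 1.749×10^-6 K/W
R_perlite board = ln(279/229)/(2π×0.0641×17.8) = 0.02755 K/W
R_total = 0.02755 K/W
Q = ΔT/R_total = 194/0.02755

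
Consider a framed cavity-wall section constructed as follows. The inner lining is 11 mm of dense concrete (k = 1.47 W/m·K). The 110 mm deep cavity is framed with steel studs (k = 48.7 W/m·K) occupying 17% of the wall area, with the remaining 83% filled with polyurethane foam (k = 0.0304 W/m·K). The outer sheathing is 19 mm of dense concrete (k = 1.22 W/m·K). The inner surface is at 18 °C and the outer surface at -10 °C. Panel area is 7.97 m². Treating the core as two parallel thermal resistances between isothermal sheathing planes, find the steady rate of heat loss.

Q ≈ 6150 W

Sheathing layers in series; stud and cavity paths in parallel between them.
R_inner = 0.011/(1.47×7.97) = 9.389×10^-4 K/W
R_stud  = 0.11/(48.7×0.17×7.97) = 0.001667 K/W
R_cav   = 0.11/(0.0304×0.83×7.97) = 0.547 K/W
1/R_core = 1/R_stud + 1/R_cav → R_core = 0.001662 K/W
R_outer = 0.019/(1.22×7.97) = 0.001954 K/W
R_total = 0.004555 K/W
Q = ΔT/R_total = 28/0.004555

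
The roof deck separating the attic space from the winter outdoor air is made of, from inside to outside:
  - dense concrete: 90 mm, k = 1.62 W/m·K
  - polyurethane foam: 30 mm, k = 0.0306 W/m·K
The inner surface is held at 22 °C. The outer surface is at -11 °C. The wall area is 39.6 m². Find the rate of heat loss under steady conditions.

Thermal resistances in series:
R_dense concrete = L/(kA) = 0.09/(1.62×39.6) = 0.001403 K/W
R_polyurethane foam = L/(kA) = 0.03/(0.0306×39.6) = 0.02476 K/W
R_total = 0.02616 K/W
Q = ΔT / R_total = 33 / 0.02616

Q ≈ 1260 W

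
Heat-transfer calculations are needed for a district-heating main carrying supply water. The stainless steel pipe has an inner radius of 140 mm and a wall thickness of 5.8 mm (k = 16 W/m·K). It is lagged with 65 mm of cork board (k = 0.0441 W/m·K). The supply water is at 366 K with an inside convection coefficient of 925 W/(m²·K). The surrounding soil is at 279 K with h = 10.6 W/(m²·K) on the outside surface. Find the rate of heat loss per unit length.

Per-layer cylindrical resistances, series-summed:
R_inner film = 1/(h_i·2πr₁L) = 1/(925×2π×0.14×1) = 0.001229 K/W
R_stainless steel pipe wall = ln(145.8/140)/(2π×16×1) = 4.038×10^-4 K/W
R_cork board = ln(210.8/145.8)/(2π×0.0441×1) = 1.331 K/W
R_outer film = 1/(h_o·2πr_oL) = 1/(10.6×2π×0.2108×1) = 0.07123 K/W
R_total = 1.403 K/W
Q = ΔT/R_total = 87/1.403

q′ ≈ 62 W/m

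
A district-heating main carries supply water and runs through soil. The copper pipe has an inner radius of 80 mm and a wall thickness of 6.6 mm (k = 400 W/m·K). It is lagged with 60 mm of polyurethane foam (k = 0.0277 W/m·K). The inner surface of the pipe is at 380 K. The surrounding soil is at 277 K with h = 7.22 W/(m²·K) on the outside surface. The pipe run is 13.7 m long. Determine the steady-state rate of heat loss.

Cylindrical conduction, so R = ln(r₂/r₁)/(2πkL) per layer, in series:
R_copper pipe wall = ln(86.6/80)/(2π×400×13.7) = 2.302×10^-6 K/W
R_polyurethane foam = ln(146.6/86.6)/(2π×0.0277×13.7) = 0.2208 K/W
R_outer film = 1/(h_o·2πr_oL) = 1/(7.22×2π×0.1466×13.7) = 0.01098 K/W
R_total = 0.2317 K/W
Q = ΔT/R_total = 103/0.2317

Q ≈ 444 W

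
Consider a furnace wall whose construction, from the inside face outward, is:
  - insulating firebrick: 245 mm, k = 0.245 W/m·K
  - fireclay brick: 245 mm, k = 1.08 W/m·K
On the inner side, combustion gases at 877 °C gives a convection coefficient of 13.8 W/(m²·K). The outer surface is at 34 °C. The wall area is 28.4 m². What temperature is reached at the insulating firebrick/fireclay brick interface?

T ≈ 181 °C

Model the wall as resistances in series:
R_inner film = 1/(h_i·A) = 1/(13.8×28.4) = 0.002552 K/W
R_insulating firebrick = L/(kA) = 0.245/(0.245×28.4) = 0.03521 K/W
R_fireclay brick = L/(kA) = 0.245/(1.08×28.4) = 0.007988 K/W
R_total = 0.04575 K/W;  Q = ΔT/R_total = 843/0.04575 = 18430 W
T_interface = T_inner − Q·ΣR(inner→interface) = 877 − 18400×0.03776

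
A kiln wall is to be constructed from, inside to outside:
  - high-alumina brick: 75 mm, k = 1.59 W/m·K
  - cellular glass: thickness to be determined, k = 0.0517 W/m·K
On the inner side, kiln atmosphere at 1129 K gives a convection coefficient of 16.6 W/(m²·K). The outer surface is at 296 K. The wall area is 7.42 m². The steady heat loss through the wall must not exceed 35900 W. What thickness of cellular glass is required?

Model the wall as resistances in series:
R_inner film = 1/(h_i·A) = 1/(16.6×7.42) = 0.008119 K/W
R_high-alumina brick = L/(kA) = 0.075/(1.59×7.42) = 0.006357 K/W
Sum of the known resistances R_other = 0.01448 K/W
Required total resistance R_tot = ΔT/Q_allow = 833/35900 = 0.0232 K/W
R_cellular glass = R_tot − R_other = 0.008727 K/W
L = R·k·A = 0.008727×0.0517×7.42

L ≈ 3.35 mm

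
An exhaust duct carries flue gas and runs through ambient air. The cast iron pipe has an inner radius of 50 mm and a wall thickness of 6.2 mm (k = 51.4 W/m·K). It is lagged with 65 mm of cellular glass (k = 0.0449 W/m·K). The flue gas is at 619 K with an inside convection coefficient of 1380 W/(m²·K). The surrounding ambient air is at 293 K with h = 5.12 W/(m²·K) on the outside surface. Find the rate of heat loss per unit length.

q′ ≈ 109 W/m

For a radial system each layer contributes R = ln(r_out/r_in)/(2πkL); films add R = 1/(hA).
R_inner film = 1/(h_i·2πr₁L) = 1/(1380×2π×0.05×1) = 0.002307 K/W
R_cast iron pipe wall = ln(56.2/50)/(2π×51.4×1) = 3.619×10^-4 K/W
R_cellular glass = ln(121.2/56.2)/(2π×0.0449×1) = 2.724 K/W
R_outer film = 1/(h_o·2πr_oL) = 1/(5.12×2π×0.1212×1) = 0.2565 K/W
R_total = 2.983 K/W
Q = ΔT/R_total = 326/2.983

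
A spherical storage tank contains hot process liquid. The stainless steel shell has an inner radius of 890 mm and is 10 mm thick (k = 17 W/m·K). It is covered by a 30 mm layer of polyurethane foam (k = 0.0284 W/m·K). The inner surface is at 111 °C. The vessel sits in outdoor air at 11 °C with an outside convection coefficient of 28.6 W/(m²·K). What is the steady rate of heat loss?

Q ≈ 964 W

Each spherical layer contributes R = (1/r_i − 1/r_o)/(4πk):
R_stainless steel shell = (1/0.89 − 1/0.9)/(4π×17) = 5.844×10^-5 K/W
R_polyurethane foam = (1/0.9 − 1/0.93)/(4π×0.0284) = 0.1004 K/W
R_outer film = 1/(h·4πr_o²) = 1/(28.6×4π×0.93²) = 0.003217 K/W
R_total = 0.1037 K/W
Q = ΔT/R_total = 100/0.1037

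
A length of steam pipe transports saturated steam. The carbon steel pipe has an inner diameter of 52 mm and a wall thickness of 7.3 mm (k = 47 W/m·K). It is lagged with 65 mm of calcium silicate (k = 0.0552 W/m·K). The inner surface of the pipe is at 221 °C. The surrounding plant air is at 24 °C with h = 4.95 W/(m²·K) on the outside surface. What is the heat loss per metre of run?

q′ ≈ 57.1 W/m

Treating each annulus and film as a series resistance:
R_carbon steel pipe wall = ln(33.3/26)/(2π×47×1) = 8.38×10^-4 K/W
R_calcium silicate = ln(98.3/33.3)/(2π×0.0552×1) = 3.121 K/W
R_outer film = 1/(h_o·2πr_oL) = 1/(4.95×2π×0.0983×1) = 0.3271 K/W
R_total = 3.449 K/W
Q = ΔT/R_total = 197/3.449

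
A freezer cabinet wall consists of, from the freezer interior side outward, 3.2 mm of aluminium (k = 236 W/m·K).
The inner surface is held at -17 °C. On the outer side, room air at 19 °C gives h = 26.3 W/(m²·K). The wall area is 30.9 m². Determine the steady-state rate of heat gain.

Q ≈ 29200 W

Thermal resistances in series:
R_aluminium = L/(kA) = 0.0032/(236×30.9) = 4.388×10^-7 K/W
R_outer film = 1/(h_o·A) = 1/(26.3×30.9) = 0.001231 K/W
R_total = 0.001231 K/W
Q = ΔT / R_total = 36 / 0.001231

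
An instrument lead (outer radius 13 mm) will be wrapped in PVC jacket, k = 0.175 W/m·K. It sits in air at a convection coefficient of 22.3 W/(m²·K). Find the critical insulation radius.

For a cylinder r_cr = k/h = 0.175/22.3
r_cr = 7.85 mm; since the bare radius (13 mm) is above r_cr, any added insulation will reduce heat loss.

r_cr ≈ 7.85 mm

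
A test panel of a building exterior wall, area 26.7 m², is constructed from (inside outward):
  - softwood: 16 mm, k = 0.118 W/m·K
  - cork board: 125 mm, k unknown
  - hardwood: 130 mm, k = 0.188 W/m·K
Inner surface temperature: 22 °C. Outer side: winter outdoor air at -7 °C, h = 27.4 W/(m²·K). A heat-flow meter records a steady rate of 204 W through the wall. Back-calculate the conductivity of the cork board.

k ≈ 0.0426 W/(m·K)

Thermal resistances in series:
R_softwood = L/(kA) = 0.016/(0.118×26.7) = 0.005078 K/W
R_hardwood = L/(kA) = 0.13/(0.188×26.7) = 0.0259 K/W
R_outer film = 1/(h_o·A) = 1/(27.4×26.7) = 0.001367 K/W
Sum of known resistances R_other = 0.03234 K/W
Total R = ΔT/Q = 29/204 = 0.1422 K/W
R_cork board = R_total − R_other = 0.1098 K/W
k = L/(R·A) = 0.125/(0.1098×26.7)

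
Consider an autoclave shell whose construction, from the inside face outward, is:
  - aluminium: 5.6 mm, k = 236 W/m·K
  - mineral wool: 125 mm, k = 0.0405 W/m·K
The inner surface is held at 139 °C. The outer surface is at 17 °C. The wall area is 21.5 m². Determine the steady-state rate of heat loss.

Q ≈ 850 W

Treating each layer as a thermal resistance in series:
R_aluminium = L/(kA) = 0.0056/(236×21.5) = 1.104×10^-6 K/W
R_mineral wool = L/(kA) = 0.125/(0.0405×21.5) = 0.1436 K/W
R_total = 0.1436 K/W
Q = ΔT / R_total = 122 / 0.1436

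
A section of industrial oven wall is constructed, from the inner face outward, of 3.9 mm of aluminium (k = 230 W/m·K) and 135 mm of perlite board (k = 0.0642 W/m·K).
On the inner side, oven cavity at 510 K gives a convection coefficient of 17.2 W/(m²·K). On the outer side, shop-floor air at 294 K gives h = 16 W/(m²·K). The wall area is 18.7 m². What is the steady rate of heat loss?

Model the wall as resistances in series:
R_inner film = 1/(h_i·A) = 1/(17.2×18.7) = 0.003109 K/W
R_aluminium = L/(kA) = 0.0039/(230×18.7) = 9.068×10^-7 K/W
R_perlite board = L/(kA) = 0.135/(0.0642×18.7) = 0.1124 K/W
R_outer film = 1/(h_o·A) = 1/(16×18.7) = 0.003342 K/W
R_total = 0.1189 K/W
Q = ΔT / R_total = 216 / 0.1189

Q ≈ 1820 W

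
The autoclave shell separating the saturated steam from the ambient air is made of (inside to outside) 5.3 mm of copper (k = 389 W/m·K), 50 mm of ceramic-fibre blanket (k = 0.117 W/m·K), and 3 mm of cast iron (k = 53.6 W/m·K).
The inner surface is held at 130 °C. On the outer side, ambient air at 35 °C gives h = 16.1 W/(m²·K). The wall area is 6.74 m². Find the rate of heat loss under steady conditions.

Series thermal resistances:
R_copper = L/(kA) = 0.0053/(389×6.74) = 2.021×10^-6 K/W
R_ceramic-fibre blanket = L/(kA) = 0.05/(0.117×6.74) = 0.06341 K/W
R_cast iron = L/(kA) = 0.003/(53.6×6.74) = 8.304×10^-6 K/W
R_outer film = 1/(h_o·A) = 1/(16.1×6.74) = 0.009215 K/W
R_total = 0.07263 K/W
Q = ΔT / R_total = 95 / 0.07263

Q ≈ 1310 W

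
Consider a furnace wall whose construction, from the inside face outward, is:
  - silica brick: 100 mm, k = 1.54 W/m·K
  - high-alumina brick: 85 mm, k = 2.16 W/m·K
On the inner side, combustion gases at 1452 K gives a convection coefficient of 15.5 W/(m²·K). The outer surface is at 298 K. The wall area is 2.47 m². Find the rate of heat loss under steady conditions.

Q ≈ 16900 W

Series thermal resistances:
R_inner film = 1/(h_i·A) = 1/(15.5×2.47) = 0.02612 K/W
R_silica brick = L/(kA) = 0.1/(1.54×2.47) = 0.02629 K/W
R_high-alumina brick = L/(kA) = 0.085/(2.16×2.47) = 0.01593 K/W
R_total = 0.06834 K/W
Q = ΔT / R_total = 1154 / 0.06834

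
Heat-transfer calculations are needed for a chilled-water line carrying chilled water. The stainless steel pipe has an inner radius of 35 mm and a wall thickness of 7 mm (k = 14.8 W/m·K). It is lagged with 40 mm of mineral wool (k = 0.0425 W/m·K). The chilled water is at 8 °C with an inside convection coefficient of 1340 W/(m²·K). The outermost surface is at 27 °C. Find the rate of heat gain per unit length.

q′ ≈ 7.57 W/m

Treating each annulus and film as a series resistance:
R_inner film = 1/(h_i·2πr₁L) = 1/(1340×2π×0.035×1) = 0.003393 K/W
R_stainless steel pipe wall = ln(42/35)/(2π×14.8×1) = 0.001961 K/W
R_mineral wool = ln(82/42)/(2π×0.0425×1) = 2.505 K/W
R_total = 2.511 K/W
Q = ΔT/R_total = 19/2.511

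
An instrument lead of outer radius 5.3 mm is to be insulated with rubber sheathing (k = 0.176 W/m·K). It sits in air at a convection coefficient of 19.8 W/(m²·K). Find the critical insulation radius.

For a cylinder r_cr = k/h = 0.176/19.8
r_cr = 8.89 mm; since the bare radius (5.3 mm) is below r_cr, adding a thin layer of insulation will *increase* heat loss.

r_cr ≈ 8.89 mm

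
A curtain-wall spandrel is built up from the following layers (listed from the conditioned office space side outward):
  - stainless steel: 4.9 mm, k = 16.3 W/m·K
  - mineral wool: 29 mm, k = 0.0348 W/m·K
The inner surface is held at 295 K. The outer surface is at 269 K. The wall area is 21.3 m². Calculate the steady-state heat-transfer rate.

Q ≈ 664 W

Model the wall as resistances in series:
R_stainless steel = L/(kA) = 0.0049/(16.3×21.3) = 1.411×10^-5 K/W
R_mineral wool = L/(kA) = 0.029/(0.0348×21.3) = 0.03912 K/W
R_total = 0.03914 K/W
Q = ΔT / R_total = 26 / 0.03914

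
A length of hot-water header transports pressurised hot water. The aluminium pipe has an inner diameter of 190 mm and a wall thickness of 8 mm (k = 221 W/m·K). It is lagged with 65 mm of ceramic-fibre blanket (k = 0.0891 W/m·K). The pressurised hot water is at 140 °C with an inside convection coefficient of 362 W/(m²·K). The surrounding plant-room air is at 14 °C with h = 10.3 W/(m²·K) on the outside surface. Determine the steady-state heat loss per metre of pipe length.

Cylindrical conduction, so R = ln(r₂/r₁)/(2πkL) per layer, in series:
R_inner film = 1/(h_i·2πr₁L) = 1/(362×2π×0.095×1) = 0.004628 K/W
R_aluminium pipe wall = ln(103/95)/(2π×221×1) = 5.823×10^-5 K/W
R_ceramic-fibre blanket = ln(168/103)/(2π×0.0891×1) = 0.8739 K/W
R_outer film = 1/(h_o·2πr_oL) = 1/(10.3×2π×0.168×1) = 0.09198 K/W
R_total = 0.9706 K/W
Q = ΔT/R_total = 126/0.9706

q′ ≈ 130 W/m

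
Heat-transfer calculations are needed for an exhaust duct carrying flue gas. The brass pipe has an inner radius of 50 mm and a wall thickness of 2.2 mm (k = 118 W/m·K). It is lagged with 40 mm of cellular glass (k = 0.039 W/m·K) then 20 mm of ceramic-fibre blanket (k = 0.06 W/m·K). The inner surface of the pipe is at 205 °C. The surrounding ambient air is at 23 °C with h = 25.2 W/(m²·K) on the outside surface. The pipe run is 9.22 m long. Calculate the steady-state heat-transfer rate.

Q ≈ 579 W

For a radial system each layer contributes R = ln(r_out/r_in)/(2πkL); films add R = 1/(hA).
R_brass pipe wall = ln(52.2/50)/(2π×118×9.22) = 6.299×10^-6 K/W
R_cellular glass = ln(92.2/52.2)/(2π×0.039×9.22) = 0.2518 K/W
R_ceramic-fibre blanket = ln(112.2/92.2)/(2π×0.06×9.22) = 0.05648 K/W
R_outer film = 1/(h_o·2πr_oL) = 1/(25.2×2π×0.1122×9.22) = 0.006105 K/W
R_total = 0.3144 K/W
Q = ΔT/R_total = 182/0.3144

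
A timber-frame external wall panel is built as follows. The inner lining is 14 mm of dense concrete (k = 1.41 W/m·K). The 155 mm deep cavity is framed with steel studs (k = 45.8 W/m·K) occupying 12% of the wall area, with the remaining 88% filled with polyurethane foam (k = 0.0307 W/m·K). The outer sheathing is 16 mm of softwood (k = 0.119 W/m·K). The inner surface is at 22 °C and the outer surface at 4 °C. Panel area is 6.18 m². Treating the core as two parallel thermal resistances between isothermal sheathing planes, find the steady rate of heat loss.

Sheathing layers in series; stud and cavity paths in parallel between them.
R_inner = 0.014/(1.41×6.18) = 0.001607 K/W
R_stud  = 0.155/(45.8×0.12×6.18) = 0.004563 K/W
R_cav   = 0.155/(0.0307×0.88×6.18) = 0.9284 K/W
1/R_core = 1/R_stud + 1/R_cav → R_core = 0.004541 K/W
R_outer = 0.016/(0.119×6.18) = 0.02176 K/W
R_total = 0.0279 K/W
Q = ΔT/R_total = 18/0.0279

Q ≈ 645 W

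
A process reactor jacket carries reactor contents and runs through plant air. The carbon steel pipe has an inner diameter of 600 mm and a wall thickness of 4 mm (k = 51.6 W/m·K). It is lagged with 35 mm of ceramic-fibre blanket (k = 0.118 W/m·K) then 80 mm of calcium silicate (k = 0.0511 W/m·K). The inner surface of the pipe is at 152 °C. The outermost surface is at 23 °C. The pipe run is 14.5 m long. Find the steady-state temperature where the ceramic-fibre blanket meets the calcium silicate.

T ≈ 128 °C

Cylindrical conduction, so R = ln(r₂/r₁)/(2πkL) per layer, in series:
R_carbon steel pipe wall = ln(304/300)/(2π×51.6×14.5) = 2.817×10^-6 K/W
R_ceramic-fibre blanket = ln(339/304)/(2π×0.118×14.5) = 0.01014 K/W
R_calcium silicate = ln(419/339)/(2π×0.0511×14.5) = 0.04551 K/W
R_total = 0.05565 K/W
Q = ΔT/R_total = 129/0.05565
Q = 2320 W
T_interface = T_inner − Q·ΣR(inner→interface) = 152 − 2320×0.01014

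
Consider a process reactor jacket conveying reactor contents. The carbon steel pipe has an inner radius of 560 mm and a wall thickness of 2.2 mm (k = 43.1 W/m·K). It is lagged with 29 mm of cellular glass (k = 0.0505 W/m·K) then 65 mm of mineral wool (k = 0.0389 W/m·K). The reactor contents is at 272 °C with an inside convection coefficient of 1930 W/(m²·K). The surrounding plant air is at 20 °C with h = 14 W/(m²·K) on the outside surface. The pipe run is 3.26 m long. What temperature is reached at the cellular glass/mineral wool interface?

Radial resistances (cylindrical: R_cond = ln(r_o/r_i)/(2πkL), R_conv = 1/(h·2πrL)):
R_inner film = 1/(h_i·2πr₁L) = 1/(1930×2π×0.56×3.26) = 4.517×10^-5 K/W
R_carbon steel pipe wall = ln(562.2/560)/(2π×43.1×3.26) = 4.441×10^-6 K/W
R_cellular glass = ln(591.2/562.2)/(2π×0.0505×3.26) = 0.04862 K/W
R_mineral wool = ln(656.2/591.2)/(2π×0.0389×3.26) = 0.1309 K/W
R_outer film = 1/(h_o·2πr_oL) = 1/(14×2π×0.6562×3.26) = 0.005314 K/W
R_total = 0.1849 K/W
Q = ΔT/R_total = 252/0.1849
Q = 1360 W
T_interface = T_inner − Q·ΣR(inner→interface) = 272 − 1360×0.04867

T ≈ 206 °C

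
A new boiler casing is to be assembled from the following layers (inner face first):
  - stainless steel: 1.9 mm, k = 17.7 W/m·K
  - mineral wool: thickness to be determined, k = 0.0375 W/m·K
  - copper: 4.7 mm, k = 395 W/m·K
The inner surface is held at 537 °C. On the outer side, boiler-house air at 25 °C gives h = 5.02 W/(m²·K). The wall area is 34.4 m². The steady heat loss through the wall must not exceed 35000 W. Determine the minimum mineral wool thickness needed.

Model the wall as resistances in series:
R_stainless steel = L/(kA) = 0.0019/(17.7×34.4) = 3.12×10^-6 K/W
R_copper = L/(kA) = 0.0047/(395×34.4) = 3.459×10^-7 K/W
R_outer film = 1/(h_o·A) = 1/(5.02×34.4) = 0.005791 K/W
Sum of the known resistances R_other = 0.005794 K/W
Required total resistance R_tot = ΔT/Q_allow = 512/35000 = 0.01463 K/W
R_mineral wool = R_tot − R_other = 0.008834 K/W
L = R·k·A = 0.008834×0.0375×34.4

L ≈ 11.4 mm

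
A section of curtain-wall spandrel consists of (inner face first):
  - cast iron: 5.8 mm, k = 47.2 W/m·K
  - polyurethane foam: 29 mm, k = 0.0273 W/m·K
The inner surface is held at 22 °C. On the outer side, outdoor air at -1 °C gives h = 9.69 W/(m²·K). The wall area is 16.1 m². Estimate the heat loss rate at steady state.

Treating each layer as a thermal resistance in series:
R_cast iron = L/(kA) = 0.0058/(47.2×16.1) = 7.632×10^-6 K/W
R_polyurethane foam = L/(kA) = 0.029/(0.0273×16.1) = 0.06598 K/W
R_outer film = 1/(h_o·A) = 1/(9.69×16.1) = 0.00641 K/W
R_total = 0.0724 K/W
Q = ΔT / R_total = 23 / 0.0724

Q ≈ 318 W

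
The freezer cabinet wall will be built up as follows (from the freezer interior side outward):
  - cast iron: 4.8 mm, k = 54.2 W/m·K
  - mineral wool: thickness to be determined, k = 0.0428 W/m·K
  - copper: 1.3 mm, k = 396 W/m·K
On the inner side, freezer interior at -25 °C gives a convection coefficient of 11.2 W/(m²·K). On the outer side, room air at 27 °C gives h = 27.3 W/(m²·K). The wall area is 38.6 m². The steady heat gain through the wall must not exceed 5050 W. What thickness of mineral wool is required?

L ≈ 11.6 mm

Model the wall as resistances in series:
R_inner film = 1/(h_i·A) = 1/(11.2×38.6) = 0.002313 K/W
R_cast iron = L/(kA) = 0.0048/(54.2×38.6) = 2.294×10^-6 K/W
R_copper = L/(kA) = 0.0013/(396×38.6) = 8.505×10^-8 K/W
R_outer film = 1/(h_o·A) = 1/(27.3×38.6) = 9.49×10^-4 K/W
Sum of the known resistances R_other = 0.003264 K/W
Required total resistance R_tot = ΔT/Q_allow = 52/5050 = 0.0103 K/W
R_mineral wool = R_tot − R_other = 0.007033 K/W
L = R·k·A = 0.007033×0.0428×38.6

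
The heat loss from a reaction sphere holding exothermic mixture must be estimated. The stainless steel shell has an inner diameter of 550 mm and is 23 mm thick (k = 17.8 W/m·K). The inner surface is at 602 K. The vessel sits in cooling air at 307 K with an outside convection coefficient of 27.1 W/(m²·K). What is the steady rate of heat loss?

Spherical conduction: R = (1/r_in − 1/r_out)/(4πk) per layer; series-sum.
R_stainless steel shell = (1/0.275 − 1/0.298)/(4π×17.8) = 0.001255 K/W
R_outer film = 1/(h·4πr_o²) = 1/(27.1×4π×0.298²) = 0.03307 K/W
R_total = 0.03432 K/W
Q = ΔT/R_total = 295/0.03432

Q ≈ 8600 W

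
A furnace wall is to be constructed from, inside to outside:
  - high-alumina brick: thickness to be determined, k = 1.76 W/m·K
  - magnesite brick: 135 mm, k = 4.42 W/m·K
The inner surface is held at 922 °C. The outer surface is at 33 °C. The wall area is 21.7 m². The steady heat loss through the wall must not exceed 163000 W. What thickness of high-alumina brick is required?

Thermal resistances in series:
R_magnesite brick = L/(kA) = 0.135/(4.42×21.7) = 0.001408 K/W
Sum of the known resistances R_other = 0.001408 K/W
Required total resistance R_tot = ΔT/Q_allow = 889/163000 = 0.005454 K/W
R_high-alumina brick = R_tot − R_other = 0.004046 K/W
L = R·k·A = 0.004046×1.76×21.7

L ≈ 155 mm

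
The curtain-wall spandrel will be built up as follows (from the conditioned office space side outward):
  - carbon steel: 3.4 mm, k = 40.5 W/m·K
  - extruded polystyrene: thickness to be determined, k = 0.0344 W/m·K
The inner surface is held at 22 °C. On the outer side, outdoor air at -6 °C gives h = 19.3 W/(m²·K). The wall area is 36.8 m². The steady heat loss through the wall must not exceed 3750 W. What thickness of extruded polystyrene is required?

Series thermal resistances:
R_carbon steel = L/(kA) = 0.0034/(40.5×36.8) = 2.281×10^-6 K/W
R_outer film = 1/(h_o·A) = 1/(19.3×36.8) = 0.001408 K/W
Sum of the known resistances R_other = 0.00141 K/W
Required total resistance R_tot = ΔT/Q_allow = 28/3750 = 0.007467 K/W
R_extruded polystyrene = R_tot − R_other = 0.006056 K/W
L = R·k·A = 0.006056×0.0344×36.8

L ≈ 7.67 mm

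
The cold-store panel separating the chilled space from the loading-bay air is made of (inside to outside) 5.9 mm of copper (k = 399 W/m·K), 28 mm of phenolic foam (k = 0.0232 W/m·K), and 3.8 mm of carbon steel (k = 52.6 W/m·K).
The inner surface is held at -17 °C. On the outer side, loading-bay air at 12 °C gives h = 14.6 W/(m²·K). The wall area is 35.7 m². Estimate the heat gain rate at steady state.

Series thermal resistances:
R_copper = L/(kA) = 0.0059/(399×35.7) = 4.142×10^-7 K/W
R_phenolic foam = L/(kA) = 0.028/(0.0232×35.7) = 0.03381 K/W
R_carbon steel = L/(kA) = 0.0038/(52.6×35.7) = 2.024×10^-6 K/W
R_outer film = 1/(h_o·A) = 1/(14.6×35.7) = 0.001919 K/W
R_total = 0.03573 K/W
Q = ΔT / R_total = 29 / 0.03573

Q ≈ 812 W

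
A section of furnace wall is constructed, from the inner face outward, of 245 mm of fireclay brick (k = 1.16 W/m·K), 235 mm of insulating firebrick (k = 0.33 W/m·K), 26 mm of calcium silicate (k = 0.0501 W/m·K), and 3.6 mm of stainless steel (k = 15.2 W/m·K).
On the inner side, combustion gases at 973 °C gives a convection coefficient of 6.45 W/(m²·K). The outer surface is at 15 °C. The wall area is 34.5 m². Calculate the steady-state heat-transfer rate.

Using the resistance-network approach (series):
R_inner film = 1/(h_i·A) = 1/(6.45×34.5) = 0.004494 K/W
R_fireclay brick = L/(kA) = 0.245/(1.16×34.5) = 0.006122 K/W
R_insulating firebrick = L/(kA) = 0.235/(0.33×34.5) = 0.02064 K/W
R_calcium silicate = L/(kA) = 0.026/(0.0501×34.5) = 0.01504 K/W
R_stainless steel = L/(kA) = 0.0036/(15.2×34.5) = 6.865×10^-6 K/W
R_total = 0.04631 K/W
Q = ΔT / R_total = 958 / 0.04631

Q ≈ 20700 W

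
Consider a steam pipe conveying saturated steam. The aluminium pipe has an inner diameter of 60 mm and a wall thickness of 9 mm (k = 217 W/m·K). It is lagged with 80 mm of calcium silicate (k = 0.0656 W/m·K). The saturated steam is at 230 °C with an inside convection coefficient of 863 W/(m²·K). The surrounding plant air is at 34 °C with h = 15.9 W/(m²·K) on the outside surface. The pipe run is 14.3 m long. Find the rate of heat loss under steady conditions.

Q ≈ 1000 W

For a radial system each layer contributes R = ln(r_out/r_in)/(2πkL); films add R = 1/(hA).
R_inner film = 1/(h_i·2πr₁L) = 1/(863×2π×0.03×14.3) = 4.299×10^-4 K/W
R_aluminium pipe wall = ln(39/30)/(2π×217×14.3) = 1.346×10^-5 K/W
R_calcium silicate = ln(119/39)/(2π×0.0656×14.3) = 0.1893 K/W
R_outer film = 1/(h_o·2πr_oL) = 1/(15.9×2π×0.119×14.3) = 0.005882 K/W
R_total = 0.1956 K/W
Q = ΔT/R_total = 196/0.1956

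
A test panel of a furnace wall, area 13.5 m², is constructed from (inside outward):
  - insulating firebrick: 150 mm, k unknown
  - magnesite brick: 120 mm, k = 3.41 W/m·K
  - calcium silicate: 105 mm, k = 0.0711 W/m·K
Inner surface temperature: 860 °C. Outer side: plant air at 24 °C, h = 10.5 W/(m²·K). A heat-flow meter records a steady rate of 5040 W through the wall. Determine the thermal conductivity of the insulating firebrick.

k ≈ 0.237 W/(m·K)

Thermal resistances in series:
R_magnesite brick = L/(kA) = 0.12/(3.41×13.5) = 0.002607 K/W
R_calcium silicate = L/(kA) = 0.105/(0.0711×13.5) = 0.1094 K/W
R_outer film = 1/(h_o·A) = 1/(10.5×13.5) = 0.007055 K/W
Sum of known resistances R_other = 0.1191 K/W
Total R = ΔT/Q = 836/5040 = 0.1659 K/W
R_insulating firebrick = R_total − R_other = 0.04682 K/W
k = L/(R·A) = 0.15/(0.04682×13.5)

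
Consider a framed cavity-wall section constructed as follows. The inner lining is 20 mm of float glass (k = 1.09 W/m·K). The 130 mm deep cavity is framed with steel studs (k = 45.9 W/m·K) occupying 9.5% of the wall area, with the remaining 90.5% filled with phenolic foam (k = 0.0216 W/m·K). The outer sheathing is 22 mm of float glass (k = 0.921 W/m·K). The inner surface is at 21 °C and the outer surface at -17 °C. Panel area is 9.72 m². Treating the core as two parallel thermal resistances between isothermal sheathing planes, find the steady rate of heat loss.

Q ≈ 5140 W

Sheathing layers in series; stud and cavity paths in parallel between them.
R_inner = 0.02/(1.09×9.72) = 0.001888 K/W
R_stud  = 0.13/(45.9×0.095×9.72) = 0.003067 K/W
R_cav   = 0.13/(0.0216×0.905×9.72) = 0.6842 K/W
1/R_core = 1/R_stud + 1/R_cav → R_core = 0.003054 K/W
R_outer = 0.022/(0.921×9.72) = 0.002458 K/W
R_total = 0.007399 K/W
Q = ΔT/R_total = 38/0.007399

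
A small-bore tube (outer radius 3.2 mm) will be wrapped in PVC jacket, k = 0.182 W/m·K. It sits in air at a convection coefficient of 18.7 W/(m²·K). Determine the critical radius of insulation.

r_cr ≈ 9.73 mm

For a cylinder r_cr = k/h = 0.182/18.7
r_cr = 9.73 mm; since the bare radius (3.2 mm) is below r_cr, adding a thin layer of insulation will *increase* heat loss.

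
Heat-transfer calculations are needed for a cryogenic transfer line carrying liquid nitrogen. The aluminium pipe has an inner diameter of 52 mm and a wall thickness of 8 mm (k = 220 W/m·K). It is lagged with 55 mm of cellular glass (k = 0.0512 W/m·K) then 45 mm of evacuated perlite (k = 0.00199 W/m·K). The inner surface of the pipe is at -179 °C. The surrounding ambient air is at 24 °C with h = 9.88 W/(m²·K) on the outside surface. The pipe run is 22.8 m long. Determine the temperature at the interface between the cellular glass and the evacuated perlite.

T ≈ -162 °C

Radial resistances (cylindrical: R_cond = ln(r_o/r_i)/(2πkL), R_conv = 1/(h·2πrL)):
R_aluminium pipe wall = ln(34/26)/(2π×220×22.8) = 8.512×10^-6 K/W
R_cellular glass = ln(89/34)/(2π×0.0512×22.8) = 0.1312 K/W
R_evacuated perlite = ln(134/89)/(2π×0.00199×22.8) = 1.435 K/W
R_outer film = 1/(h_o·2πr_oL) = 1/(9.88×2π×0.134×22.8) = 0.005273 K/W
R_total = 1.572 K/W
Q = ΔT/R_total = 203/1.572
Q = 129 W
T_interface = T_inner + Q·ΣR(inner→interface) = -179 + 129×0.1312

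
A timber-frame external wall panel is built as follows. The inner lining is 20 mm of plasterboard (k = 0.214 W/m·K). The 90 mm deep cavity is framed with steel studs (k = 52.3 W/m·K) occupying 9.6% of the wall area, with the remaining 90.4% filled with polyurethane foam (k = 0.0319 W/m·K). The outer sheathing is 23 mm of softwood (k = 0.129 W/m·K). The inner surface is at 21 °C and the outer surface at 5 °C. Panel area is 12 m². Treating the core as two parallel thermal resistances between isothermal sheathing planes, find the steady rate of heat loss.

Q ≈ 663 W

Sheathing layers in series; stud and cavity paths in parallel between them.
R_inner = 0.02/(0.214×12) = 0.007788 K/W
R_stud  = 0.09/(52.3×0.096×12) = 0.001494 K/W
R_cav   = 0.09/(0.0319×0.904×12) = 0.2601 K/W
1/R_core = 1/R_stud + 1/R_cav → R_core = 0.001485 K/W
R_outer = 0.023/(0.129×12) = 0.01486 K/W
R_total = 0.02413 K/W
Q = ΔT/R_total = 16/0.02413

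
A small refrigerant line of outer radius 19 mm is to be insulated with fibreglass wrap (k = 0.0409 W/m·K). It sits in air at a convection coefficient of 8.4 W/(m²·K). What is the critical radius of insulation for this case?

For a cylinder r_cr = k/h = 0.0409/8.4
r_cr = 4.87 mm; since the bare radius (19 mm) is above r_cr, any added insulation will reduce heat loss.

r_cr ≈ 4.87 mm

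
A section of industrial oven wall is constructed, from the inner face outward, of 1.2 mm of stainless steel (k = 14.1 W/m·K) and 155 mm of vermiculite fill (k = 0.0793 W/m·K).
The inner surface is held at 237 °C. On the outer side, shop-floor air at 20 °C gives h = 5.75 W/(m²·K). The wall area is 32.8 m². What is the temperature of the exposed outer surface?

T ≈ 37.7 °C

Thermal resistances in series:
R_stainless steel = L/(kA) = 0.0012/(14.1×32.8) = 2.595×10^-6 K/W
R_vermiculite fill = L/(kA) = 0.155/(0.0793×32.8) = 0.05959 K/W
R_outer film = 1/(h_o·A) = 1/(5.75×32.8) = 0.005302 K/W
R_total = 0.0649 K/W;  Q = ΔT/R_total = 217/0.0649 = 3344 W
T_interface = T_inner − Q·ΣR(inner→interface) = 237 − 3340×0.05959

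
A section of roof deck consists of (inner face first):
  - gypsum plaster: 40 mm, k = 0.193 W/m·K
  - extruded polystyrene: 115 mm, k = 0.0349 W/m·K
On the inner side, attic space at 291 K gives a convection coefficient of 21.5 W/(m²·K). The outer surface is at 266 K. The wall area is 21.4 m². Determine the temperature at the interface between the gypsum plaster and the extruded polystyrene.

Using the resistance-network approach (series):
R_inner film = 1/(h_i·A) = 1/(21.5×21.4) = 0.002173 K/W
R_gypsum plaster = L/(kA) = 0.04/(0.193×21.4) = 0.009685 K/W
R_extruded polystyrene = L/(kA) = 0.115/(0.0349×21.4) = 0.154 K/W
R_total = 0.1658 K/W;  Q = ΔT/R_total = 25/0.1658 = 150.8 W
T_interface = T_inner − Q·ΣR(inner→interface) = 291 − 151×0.01186

T ≈ 289 K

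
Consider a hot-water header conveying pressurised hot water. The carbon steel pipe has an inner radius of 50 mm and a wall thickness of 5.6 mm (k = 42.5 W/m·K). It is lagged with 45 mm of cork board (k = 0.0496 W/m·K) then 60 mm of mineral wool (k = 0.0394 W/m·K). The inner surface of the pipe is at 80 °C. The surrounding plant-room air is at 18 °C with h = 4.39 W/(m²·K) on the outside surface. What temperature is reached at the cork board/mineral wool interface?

T ≈ 50.6 °C

Treating each annulus and film as a series resistance:
R_carbon steel pipe wall = ln(55.6/50)/(2π×42.5×1) = 3.976×10^-4 K/W
R_cork board = ln(100.6/55.6)/(2π×0.0496×1) = 1.903 K/W
R_mineral wool = ln(160.6/100.6)/(2π×0.0394×1) = 1.89 K/W
R_outer film = 1/(h_o·2πr_oL) = 1/(4.39×2π×0.1606×1) = 0.2257 K/W
R_total = 4.018 K/W
Q = ΔT/R_total = 62/4.018
Q = 15.4 W/m
T_interface = T_inner − Q·ΣR(inner→interface) = 80 − 15.4×1.903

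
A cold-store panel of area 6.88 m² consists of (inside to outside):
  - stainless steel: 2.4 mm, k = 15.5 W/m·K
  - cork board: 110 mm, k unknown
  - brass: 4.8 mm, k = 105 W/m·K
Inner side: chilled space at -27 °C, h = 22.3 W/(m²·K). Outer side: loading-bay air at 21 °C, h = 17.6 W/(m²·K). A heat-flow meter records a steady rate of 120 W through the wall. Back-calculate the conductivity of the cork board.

k ≈ 0.0415 W/(m·K)

Treating each layer as a thermal resistance in series:
R_inner film = 1/(h_i·A) = 1/(22.3×6.88) = 0.006518 K/W
R_stainless steel = L/(kA) = 0.0024/(15.5×6.88) = 2.251×10^-5 K/W
R_brass = L/(kA) = 0.0048/(105×6.88) = 6.645×10^-6 K/W
R_outer film = 1/(h_o·A) = 1/(17.6×6.88) = 0.008258 K/W
Sum of known resistances R_other = 0.01481 K/W
Total R = ΔT/Q = 48/120 = 0.4 K/W
R_cork board = R_total − R_other = 0.3852 K/W
k = L/(R·A) = 0.11/(0.3852×6.88)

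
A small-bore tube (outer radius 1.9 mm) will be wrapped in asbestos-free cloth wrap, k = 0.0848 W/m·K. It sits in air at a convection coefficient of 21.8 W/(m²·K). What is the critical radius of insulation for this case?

For a cylinder r_cr = k/h = 0.0848/21.8
r_cr = 3.89 mm; since the bare radius (1.9 mm) is below r_cr, adding a thin layer of insulation will *increase* heat loss.

r_cr ≈ 3.89 mm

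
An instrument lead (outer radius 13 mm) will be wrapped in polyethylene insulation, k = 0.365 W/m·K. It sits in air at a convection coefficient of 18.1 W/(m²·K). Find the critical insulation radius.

For a cylinder r_cr = k/h = 0.365/18.1
r_cr = 20.2 mm; since the bare radius (13 mm) is below r_cr, adding a thin layer of insulation will *increase* heat loss.

r_cr ≈ 20.2 mm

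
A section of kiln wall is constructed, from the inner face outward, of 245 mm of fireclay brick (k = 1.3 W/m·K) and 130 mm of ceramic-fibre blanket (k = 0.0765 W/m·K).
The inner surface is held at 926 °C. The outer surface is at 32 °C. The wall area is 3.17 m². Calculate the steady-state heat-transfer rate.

Q ≈ 1500 W

Thermal resistances in series:
R_fireclay brick = L/(kA) = 0.245/(1.3×3.17) = 0.05945 K/W
R_ceramic-fibre blanket = L/(kA) = 0.13/(0.0765×3.17) = 0.5361 K/W
R_total = 0.5955 K/W
Q = ΔT / R_total = 894 / 0.5955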